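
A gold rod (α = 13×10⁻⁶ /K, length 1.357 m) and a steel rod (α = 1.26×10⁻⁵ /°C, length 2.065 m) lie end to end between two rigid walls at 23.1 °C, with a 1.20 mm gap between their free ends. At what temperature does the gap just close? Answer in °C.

T = 50.6 °C

Gap closes when ΔL₁ + ΔL₂ = 1.20 mm = 1.20×10⁻³ m
(α₁L₁ + α₂L₂)ΔT = g
α₁L₁ + α₂L₂ = 13×10⁻⁶×1.357 + 1.26×10⁻⁵×2.065 = 4.366×10⁻⁵ m/K
ΔT = 1.20×10⁻³ / 4.366×10⁻⁵ = 27.485 K
T = 23.1 + 27.485 = 50.585 °C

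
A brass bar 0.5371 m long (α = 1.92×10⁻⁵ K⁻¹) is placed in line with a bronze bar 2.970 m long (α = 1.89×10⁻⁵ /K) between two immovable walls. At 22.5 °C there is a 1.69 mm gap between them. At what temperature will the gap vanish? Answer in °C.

Gap closes when ΔL₁ + ΔL₂ = 1.69 mm = 1.69×10⁻³ m
(α₁L₁ + α₂L₂)ΔT = g
α₁L₁ + α₂L₂ = 1.92×10⁻⁵×0.5371 + 1.89×10⁻⁵×2.970 = 6.644532×10⁻⁵ m/K
ΔT = 1.69×10⁻³ / 6.644532×10⁻⁵ = 25.434 K
T = 22.5 + 25.434 = 47.934 °C

T = 47.9 °C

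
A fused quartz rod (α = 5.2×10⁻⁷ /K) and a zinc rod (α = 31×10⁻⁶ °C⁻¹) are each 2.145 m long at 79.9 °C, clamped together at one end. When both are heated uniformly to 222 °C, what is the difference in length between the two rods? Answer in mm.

9.29 mm

ΔT = 142.1 K
fused quartz: ΔL = 5.2×10⁻⁷ × 2.145 m × 142.1 = 1.5850×10⁻⁴ m = 0.15850 mm
zinc: ΔL = 31×10⁻⁶ × 2.145 m × 142.1 = 9.4489×10⁻³ m = 9.4489 mm
difference = 9.4489 − 0.15850 = 9.2904 mm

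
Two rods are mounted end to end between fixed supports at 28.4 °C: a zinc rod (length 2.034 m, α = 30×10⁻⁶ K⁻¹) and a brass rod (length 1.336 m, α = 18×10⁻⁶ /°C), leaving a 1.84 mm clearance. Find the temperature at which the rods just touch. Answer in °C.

T = 50.0 °C

α₁L₁ = 6.102×10⁻⁵ m/K, α₂L₂ = 2.4048×10⁻⁵ m/K → total 8.5068×10⁻⁵ m/K
ΔT = g/(α₁L₁+α₂L₂) = 1.84×10⁻³ / 8.5068×10⁻⁵ = 21.630 K
T = 28.4 + 21.630 = 50.030 °C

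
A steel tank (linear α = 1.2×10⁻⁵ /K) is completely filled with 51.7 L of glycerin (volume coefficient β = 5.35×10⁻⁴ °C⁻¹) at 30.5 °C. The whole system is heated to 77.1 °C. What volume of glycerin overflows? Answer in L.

1.20 L

The tank also expands: β_container ≈ 3α = 3.6×10⁻⁵ /K
Net overflow = V₀(β_liq − 3α_cont)ΔT
β − 3α = 5.35×10⁻⁴ − 3.6×10⁻⁵ = 4.99×10⁻⁴ /K; ΔT = 46.6 K
ΔV = 51.7 × 4.99×10⁻⁴ × 46.6 = 1.20 L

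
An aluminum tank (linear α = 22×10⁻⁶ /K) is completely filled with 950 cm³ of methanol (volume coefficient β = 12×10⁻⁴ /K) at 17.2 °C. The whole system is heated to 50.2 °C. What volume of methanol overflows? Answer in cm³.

35.6 cm³

The tank also expands: β_container ≈ 3α = 6.6×10⁻⁵ /K
Net overflow = V₀(β_liq − 3α_cont)ΔT
β − 3α = 1.20×10⁻³ − 6.6×10⁻⁵ = 1.134×10⁻³ /K; ΔT = 33.0 K
ΔV = 950 × 1.134×10⁻³ × 33.0 = 35.6 cm³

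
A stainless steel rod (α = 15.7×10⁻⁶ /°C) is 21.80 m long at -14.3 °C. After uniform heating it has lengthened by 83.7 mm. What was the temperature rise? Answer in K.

ΔT = 245 K

ΔL = αL₀ΔT ⇒ ΔT = ΔL / (αL₀)
ΔT = 83.7×10⁻³ m / (15.7×10⁻⁶ × 21.80 m) = 244.55 K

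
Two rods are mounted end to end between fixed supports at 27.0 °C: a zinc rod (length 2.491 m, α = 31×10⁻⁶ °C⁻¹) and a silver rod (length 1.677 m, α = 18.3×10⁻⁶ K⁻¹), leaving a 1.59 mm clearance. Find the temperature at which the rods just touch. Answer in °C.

Gap closes when ΔL₁ + ΔL₂ = 1.59 mm = 1.59×10⁻³ m
(α₁L₁ + α₂L₂)ΔT = g
α₁L₁ + α₂L₂ = 31×10⁻⁶×2.491 + 18.3×10⁻⁶×1.677 = 1.079101×10⁻⁴ m/K
ΔT = 1.59×10⁻³ / 1.079101×10⁻⁴ = 14.734 K
T = 27.0 + 14.734 = 41.734 °C

T = 41.7 °C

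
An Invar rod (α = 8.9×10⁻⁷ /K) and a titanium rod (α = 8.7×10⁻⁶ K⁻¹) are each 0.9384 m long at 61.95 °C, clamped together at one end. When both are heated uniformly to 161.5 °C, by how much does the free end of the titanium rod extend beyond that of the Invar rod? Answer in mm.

0.730 mm

ΔT = 99.55 K
Invar: ΔL = 8.9×10⁻⁷ × 0.9384 m × 99.55 = 8.3142×10⁻⁵ m = 0.083142 mm
titanium: ΔL = 8.7×10⁻⁶ × 0.9384 m × 99.55 = 8.1273×10⁻⁴ m = 0.81273 mm
difference = 0.81273 − 0.083142 = 0.729588 mm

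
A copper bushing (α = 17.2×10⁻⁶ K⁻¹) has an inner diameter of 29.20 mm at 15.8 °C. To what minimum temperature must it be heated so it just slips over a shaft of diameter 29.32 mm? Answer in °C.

T = 255 °C

Required Δd = 29.32 − 29.20 = 0.12 mm
Δd = αd₀ΔT ⇒ ΔT = Δd/(αd₀) = 0.12 / (17.2×10⁻⁶ × 29.20) = 238.93 K
T_min = 15.8 + 238.93 = 254.73 °C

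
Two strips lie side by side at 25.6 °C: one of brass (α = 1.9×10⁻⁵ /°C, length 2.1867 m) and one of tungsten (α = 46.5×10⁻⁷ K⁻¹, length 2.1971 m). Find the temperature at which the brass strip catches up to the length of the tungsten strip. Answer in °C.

Equal length when α₁L₁ΔT − α₂L₂ΔT = L₂ − L₁ = 1.04×10⁻² m
α₁L₁ = 4.15473×10⁻⁵, α₂L₂ = 1.0216515×10⁻⁵ → Δ(αL) = 3.1330785×10⁻⁵ m/K
ΔT = 1.04×10⁻² / 3.1330785×10⁻⁵ = 331.942 K, so T = 25.6 + 331.942 = 357.542 °C

T = 357.5 °C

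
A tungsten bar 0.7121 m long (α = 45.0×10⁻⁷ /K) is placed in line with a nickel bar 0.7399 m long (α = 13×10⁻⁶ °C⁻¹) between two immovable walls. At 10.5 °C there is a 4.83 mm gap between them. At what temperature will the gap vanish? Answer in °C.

T = 387 °C

Gap closes when ΔL₁ + ΔL₂ = 4.83 mm = 4.83×10⁻³ m
(α₁L₁ + α₂L₂)ΔT = g
α₁L₁ + α₂L₂ = 45.0×10⁻⁷×0.7121 + 13×10⁻⁶×0.7399 = 1.282315×10⁻⁵ m/K
ΔT = 4.83×10⁻³ / 1.282315×10⁻⁵ = 376.66 K
T = 10.5 + 376.66 = 387.16 °C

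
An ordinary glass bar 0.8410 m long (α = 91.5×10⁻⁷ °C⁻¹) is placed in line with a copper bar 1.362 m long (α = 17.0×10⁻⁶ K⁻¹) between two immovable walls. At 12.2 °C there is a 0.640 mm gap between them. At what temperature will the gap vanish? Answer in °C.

α₁L₁ = 7.69515×10⁻⁶ m/K, α₂L₂ = 2.3154×10⁻⁵ m/K → total 3.084915×10⁻⁵ m/K
ΔT = g/(α₁L₁+α₂L₂) = 6.40×10⁻⁴ / 3.084915×10⁻⁵ = 20.746 K
T = 12.2 + 20.746 = 32.946 °C

T = 32.9 °C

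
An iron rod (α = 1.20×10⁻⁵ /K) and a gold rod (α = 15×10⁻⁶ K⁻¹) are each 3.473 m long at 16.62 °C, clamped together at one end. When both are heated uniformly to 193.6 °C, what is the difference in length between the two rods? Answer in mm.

1.84 mm

ΔT = 176.98 K
iron: ΔL = 1.20×10⁻⁵ × 3.473 m × 176.98 = 7.3758×10⁻³ m = 7.3758 mm
gold: ΔL = 15×10⁻⁶ × 3.473 m × 176.98 = 9.2198×10⁻³ m = 9.2198 mm
difference = 9.2198 − 7.3758 = 1.8440 mm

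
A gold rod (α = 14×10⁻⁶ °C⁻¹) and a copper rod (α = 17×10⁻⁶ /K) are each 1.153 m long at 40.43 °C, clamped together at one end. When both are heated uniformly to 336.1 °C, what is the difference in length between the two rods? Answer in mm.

ΔT = 295.67 K
gold: ΔL = 14×10⁻⁶ × 1.153 m × 295.67 = 4.7727×10⁻³ m = 4.7727 mm
copper: ΔL = 17×10⁻⁶ × 1.153 m × 295.67 = 5.7954×10⁻³ m = 5.7954 mm
difference = 5.7954 − 4.7727 = 1.0227 mm

1.02 mm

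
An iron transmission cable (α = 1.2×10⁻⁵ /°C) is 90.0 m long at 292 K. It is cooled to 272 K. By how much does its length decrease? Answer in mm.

|ΔT| = |272 − 292| = 20 K
ΔL = αL₀ΔT = (1.2×10⁻⁵)(90.0)(20) = 2.16×10⁻² m

ΔL = 21.6 mm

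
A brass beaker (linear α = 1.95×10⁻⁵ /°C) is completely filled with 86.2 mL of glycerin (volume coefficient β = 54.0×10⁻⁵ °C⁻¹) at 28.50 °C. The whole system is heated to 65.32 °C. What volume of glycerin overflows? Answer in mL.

The beaker also expands: β_container ≈ 3α = 5.85×10⁻⁵ /K
Net overflow = V₀(β_liq − 3α_cont)ΔT
β − 3α = 5.40×10⁻⁴ − 5.85×10⁻⁵ = 4.815×10⁻⁴ /K; ΔT = 36.82 K
ΔV = 86.2 × 4.815×10⁻⁴ × 36.82 = 1.53 mL

1.53 mL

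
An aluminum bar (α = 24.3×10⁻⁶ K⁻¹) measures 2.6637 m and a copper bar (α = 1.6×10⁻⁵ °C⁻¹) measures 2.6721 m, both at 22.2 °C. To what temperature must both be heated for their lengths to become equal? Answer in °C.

Equal length when α₁L₁ΔT − α₂L₂ΔT = L₂ − L₁ = 8.40×10⁻³ m
α₁L₁ = 6.472791×10⁻⁵, α₂L₂ = 4.27536×10⁻⁵ → Δ(αL) = 2.197431×10⁻⁵ m/K
ΔT = 8.40×10⁻³ / 2.197431×10⁻⁵ = 382.265 K, so T = 22.2 + 382.265 = 404.465 °C

T = 404.5 °C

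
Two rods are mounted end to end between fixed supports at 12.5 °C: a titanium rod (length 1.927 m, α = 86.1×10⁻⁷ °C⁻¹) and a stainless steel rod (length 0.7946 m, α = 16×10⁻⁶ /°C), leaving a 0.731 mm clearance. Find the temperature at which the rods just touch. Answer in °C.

T = 37.4 °C

Gap closes when ΔL₁ + ΔL₂ = 0.731 mm = 7.31×10⁻⁴ m
(α₁L₁ + α₂L₂)ΔT = g
α₁L₁ + α₂L₂ = 86.1×10⁻⁷×1.927 + 16×10⁻⁶×0.7946 = 2.930507×10⁻⁵ m/K
ΔT = 7.31×10⁻⁴ / 2.930507×10⁻⁵ = 24.944 K
T = 12.5 + 24.944 = 37.444 °C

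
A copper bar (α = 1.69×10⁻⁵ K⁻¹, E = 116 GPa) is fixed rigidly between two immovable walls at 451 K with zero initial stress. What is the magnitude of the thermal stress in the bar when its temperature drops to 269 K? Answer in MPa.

σ = 357 MPa

Fully constrained: the free strain ε = αΔT is blocked, so σ = Eε = EαΔT.
|ΔT| = 182 K
σ = 116×10⁹ × 1.69×10⁻⁵ × 182 = 3.57×10⁸ Pa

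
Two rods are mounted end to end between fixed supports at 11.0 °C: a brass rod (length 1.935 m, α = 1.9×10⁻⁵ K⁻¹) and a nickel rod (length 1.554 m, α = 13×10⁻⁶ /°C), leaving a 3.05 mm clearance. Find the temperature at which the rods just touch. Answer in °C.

T = 64.5 °C

α₁L₁ = 3.6765×10⁻⁵ m/K, α₂L₂ = 2.0202×10⁻⁵ m/K → total 5.6967×10⁻⁵ m/K
ΔT = g/(α₁L₁+α₂L₂) = 3.05×10⁻³ / 5.6967×10⁻⁵ = 53.540 K
T = 11.0 + 53.540 = 64.540 °C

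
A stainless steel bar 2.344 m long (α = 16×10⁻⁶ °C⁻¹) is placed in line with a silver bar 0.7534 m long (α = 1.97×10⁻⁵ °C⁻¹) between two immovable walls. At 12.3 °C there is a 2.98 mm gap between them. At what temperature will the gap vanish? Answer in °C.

T = 69.2 °C

α₁L₁ = 3.7504×10⁻⁵ m/K, α₂L₂ = 1.484198×10⁻⁵ m/K → total 5.234598×10⁻⁵ m/K
ΔT = g/(α₁L₁+α₂L₂) = 2.98×10⁻³ / 5.234598×10⁻⁵ = 56.929 K
T = 12.3 + 56.929 = 69.229 °C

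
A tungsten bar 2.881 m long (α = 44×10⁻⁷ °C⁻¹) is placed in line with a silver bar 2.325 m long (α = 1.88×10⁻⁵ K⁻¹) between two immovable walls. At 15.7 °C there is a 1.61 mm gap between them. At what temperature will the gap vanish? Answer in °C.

T = 44.3 °C

Gap closes when ΔL₁ + ΔL₂ = 1.61 mm = 1.61×10⁻³ m
(α₁L₁ + α₂L₂)ΔT = g
α₁L₁ + α₂L₂ = 44×10⁻⁷×2.881 + 1.88×10⁻⁵×2.325 = 5.63864×10⁻⁵ m/K
ΔT = 1.61×10⁻³ / 5.63864×10⁻⁵ = 28.553 K
T = 15.7 + 28.553 = 44.253 °C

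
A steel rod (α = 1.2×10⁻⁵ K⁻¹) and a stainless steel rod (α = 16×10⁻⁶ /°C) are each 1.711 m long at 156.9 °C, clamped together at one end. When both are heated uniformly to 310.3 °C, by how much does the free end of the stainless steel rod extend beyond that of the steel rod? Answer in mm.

1.05 mm

ΔT = 153.4 K
steel: ΔL = 1.2×10⁻⁵ × 1.711 m × 153.4 = 3.1496×10⁻³ m = 3.1496 mm
stainless steel: ΔL = 16×10⁻⁶ × 1.711 m × 153.4 = 4.1995×10⁻³ m = 4.1995 mm
difference = 4.1995 − 3.1496 = 1.0499 mm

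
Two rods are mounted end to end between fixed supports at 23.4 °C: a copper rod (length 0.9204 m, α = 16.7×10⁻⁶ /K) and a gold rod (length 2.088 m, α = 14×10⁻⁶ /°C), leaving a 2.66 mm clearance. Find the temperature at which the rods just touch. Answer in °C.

Gap closes when ΔL₁ + ΔL₂ = 2.66 mm = 2.66×10⁻³ m
(α₁L₁ + α₂L₂)ΔT = g
α₁L₁ + α₂L₂ = 16.7×10⁻⁶×0.9204 + 14×10⁻⁶×2.088 = 4.460268×10⁻⁵ m/K
ΔT = 2.66×10⁻³ / 4.460268×10⁻⁵ = 59.638 K
T = 23.4 + 59.638 = 83.038 °C

T = 83.0 °C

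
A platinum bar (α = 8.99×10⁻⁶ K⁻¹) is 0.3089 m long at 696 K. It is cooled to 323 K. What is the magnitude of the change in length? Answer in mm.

|ΔT| = |323 − 696| = 373 K
ΔL = αL₀ΔT = (8.99×10⁻⁶)(0.3089)(373) = 1.04×10⁻³ m

ΔL = 1.04 mm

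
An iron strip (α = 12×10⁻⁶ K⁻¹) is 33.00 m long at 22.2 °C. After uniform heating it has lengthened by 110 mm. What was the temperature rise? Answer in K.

ΔT = 278 K

ΔL = αL₀ΔT ⇒ ΔT = ΔL / (αL₀)
ΔT = 110×10⁻³ m / (12×10⁻⁶ × 33.00 m) = 277.78 K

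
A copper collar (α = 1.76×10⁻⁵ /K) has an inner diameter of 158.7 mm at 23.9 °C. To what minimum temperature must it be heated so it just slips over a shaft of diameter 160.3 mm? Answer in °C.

Required Δd = 160.3 − 158.7 = 1.6 mm
Δd = αd₀ΔT ⇒ ΔT = Δd/(αd₀) = 1.6 / (1.76×10⁻⁵ × 158.7) = 572.84 K
T_min = 23.9 + 572.84 = 596.74 °C

T = 597 °C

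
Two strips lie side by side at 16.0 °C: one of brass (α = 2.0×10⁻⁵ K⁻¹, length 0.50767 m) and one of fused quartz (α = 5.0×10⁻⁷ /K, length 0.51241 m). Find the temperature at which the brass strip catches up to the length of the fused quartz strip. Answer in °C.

T = 494.9 °C

L₁(1 + α₁ΔT) = L₂(1 + α₂ΔT) ⇒ ΔT = (L₂ − L₁)/(α₁L₁ − α₂L₂)
L₂ − L₁ = 0.51241 − 0.50767 = 4.74×10⁻³ m
α₁L₁ − α₂L₂ = 2.0×10⁻⁵×0.50767 − 5.0×10⁻⁷×0.51241 = 9.897195×10⁻⁶ m/K
ΔT = 4.74×10⁻³ / 9.897195×10⁻⁶ = 478.924 K
T = 16.0 + 478.924 = 494.924 °C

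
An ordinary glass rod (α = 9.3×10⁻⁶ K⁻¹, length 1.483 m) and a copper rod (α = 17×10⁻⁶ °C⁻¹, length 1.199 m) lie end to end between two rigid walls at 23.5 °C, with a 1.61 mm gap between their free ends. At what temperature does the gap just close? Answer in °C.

α₁L₁ = 1.37919×10⁻⁵ m/K, α₂L₂ = 2.0383×10⁻⁵ m/K → total 3.41749×10⁻⁵ m/K
ΔT = g/(α₁L₁+α₂L₂) = 1.61×10⁻³ / 3.41749×10⁻⁵ = 47.111 K
T = 23.5 + 47.111 = 70.611 °C

T = 70.6 °C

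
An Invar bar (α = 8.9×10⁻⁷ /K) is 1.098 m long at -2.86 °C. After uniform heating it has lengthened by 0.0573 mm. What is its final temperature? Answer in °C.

T = 55.8 °C

ΔL = αL₀ΔT ⇒ ΔT = ΔL / (αL₀)
ΔT = 0.0573×10⁻³ m / (8.9×10⁻⁷ × 1.098 m) = 58.636 K
T = -2.86 + 58.636 = 55.776 °C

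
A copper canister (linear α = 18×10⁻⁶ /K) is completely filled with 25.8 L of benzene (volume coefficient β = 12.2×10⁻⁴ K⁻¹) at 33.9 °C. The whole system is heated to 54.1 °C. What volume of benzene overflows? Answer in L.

The canister also expands: β_container ≈ 3α = 5.4×10⁻⁵ /K
Net overflow = V₀(β_liq − 3α_cont)ΔT
β − 3α = 1.22×10⁻³ − 5.4×10⁻⁵ = 1.166×10⁻³ /K; ΔT = 20.2 K
ΔV = 25.8 × 1.166×10⁻³ × 20.2 = 0.608 L

0.608 L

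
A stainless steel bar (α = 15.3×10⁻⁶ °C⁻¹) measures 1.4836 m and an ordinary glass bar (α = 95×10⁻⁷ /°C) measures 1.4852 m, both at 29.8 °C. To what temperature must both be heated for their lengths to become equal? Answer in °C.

L₁(1 + α₁ΔT) = L₂(1 + α₂ΔT) ⇒ ΔT = (L₂ − L₁)/(α₁L₁ − α₂L₂)
L₂ − L₁ = 1.4852 − 1.4836 = 1.60×10⁻³ m
α₁L₁ − α₂L₂ = 15.3×10⁻⁶×1.4836 − 95×10⁻⁷×1.4852 = 8.58968×10⁻⁶ m/K
ΔT = 1.60×10⁻³ / 8.58968×10⁻⁶ = 186.270 K
T = 29.8 + 186.270 = 216.070 °C

T = 216.1 °C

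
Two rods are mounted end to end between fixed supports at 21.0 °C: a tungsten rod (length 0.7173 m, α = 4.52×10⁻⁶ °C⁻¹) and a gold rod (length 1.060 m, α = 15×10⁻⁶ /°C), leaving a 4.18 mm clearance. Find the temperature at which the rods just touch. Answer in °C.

T = 239 °C

α₁L₁ = 3.242196×10⁻⁶ m/K, α₂L₂ = 1.590×10⁻⁵ m/K → total 1.9142196×10⁻⁵ m/K
ΔT = g/(α₁L₁+α₂L₂) = 4.18×10⁻³ / 1.9142196×10⁻⁵ = 218.37 K
T = 21.0 + 218.37 = 239.37 °C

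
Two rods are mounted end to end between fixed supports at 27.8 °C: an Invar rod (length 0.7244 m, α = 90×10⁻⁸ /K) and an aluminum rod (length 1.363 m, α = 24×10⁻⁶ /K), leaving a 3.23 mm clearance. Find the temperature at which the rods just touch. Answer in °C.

Gap closes when ΔL₁ + ΔL₂ = 3.23 mm = 3.23×10⁻³ m
(α₁L₁ + α₂L₂)ΔT = g
α₁L₁ + α₂L₂ = 90×10⁻⁸×0.7244 + 24×10⁻⁶×1.363 = 3.336396×10⁻⁵ m/K
ΔT = 3.23×10⁻³ / 3.336396×10⁻⁵ = 96.81 K
T = 27.8 + 96.81 = 124.61 °C

T = 125 °C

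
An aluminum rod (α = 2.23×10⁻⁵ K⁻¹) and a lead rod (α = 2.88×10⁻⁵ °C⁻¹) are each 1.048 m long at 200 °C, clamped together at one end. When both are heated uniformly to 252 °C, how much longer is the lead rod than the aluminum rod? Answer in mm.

ΔT = 52 K
aluminum: ΔL = 2.23×10⁻⁵ × 1.048 m × 52 = 1.2153×10⁻³ m = 1.2153 mm
lead: ΔL = 2.88×10⁻⁵ × 1.048 m × 52 = 1.5695×10⁻³ m = 1.5695 mm
difference = 1.5695 − 1.2153 = 0.3542 mm

0.354 mm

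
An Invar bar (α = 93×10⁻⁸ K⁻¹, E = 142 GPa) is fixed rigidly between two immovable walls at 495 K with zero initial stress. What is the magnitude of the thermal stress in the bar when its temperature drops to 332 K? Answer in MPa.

Fully constrained: the free strain ε = αΔT is blocked, so σ = Eε = EαΔT.
|ΔT| = 163 K
σ = 142×10⁹ × 93×10⁻⁸ × 163 = 2.15×10⁷ Pa

σ = 21.5 MPa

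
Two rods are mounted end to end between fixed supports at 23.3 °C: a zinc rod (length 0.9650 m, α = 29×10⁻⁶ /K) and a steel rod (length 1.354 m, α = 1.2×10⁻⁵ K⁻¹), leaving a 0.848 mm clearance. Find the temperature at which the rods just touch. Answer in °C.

α₁L₁ = 2.7985×10⁻⁵ m/K, α₂L₂ = 1.6248×10⁻⁵ m/K → total 4.4233×10⁻⁵ m/K
ΔT = g/(α₁L₁+α₂L₂) = 8.48×10⁻⁴ / 4.4233×10⁻⁵ = 19.171 K
T = 23.3 + 19.171 = 42.471 °C

T = 42.5 °C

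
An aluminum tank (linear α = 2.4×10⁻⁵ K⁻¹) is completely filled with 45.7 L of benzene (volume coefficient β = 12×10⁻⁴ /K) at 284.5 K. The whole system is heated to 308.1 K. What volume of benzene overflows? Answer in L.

1.22 L

The tank also expands: β_container ≈ 3α = 7.2×10⁻⁵ /K
Net overflow = V₀(β_liq − 3α_cont)ΔT
β − 3α = 1.20×10⁻³ − 7.2×10⁻⁵ = 1.128×10⁻³ /K; ΔT = 23.6 K
ΔV = 45.7 × 1.128×10⁻³ × 23.6 = 1.22 L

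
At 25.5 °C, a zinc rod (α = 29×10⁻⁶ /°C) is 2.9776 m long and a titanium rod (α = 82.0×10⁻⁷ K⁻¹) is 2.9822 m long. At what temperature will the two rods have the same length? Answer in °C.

Equal length when α₁L₁ΔT − α₂L₂ΔT = L₂ − L₁ = 4.60×10⁻³ m
α₁L₁ = 8.63504×10⁻⁵, α₂L₂ = 2.445404×10⁻⁵ → Δ(αL) = 6.189636×10⁻⁵ m/K
ΔT = 4.60×10⁻³ / 6.189636×10⁻⁵ = 74.3178 K, so T = 25.5 + 74.3178 = 99.8178 °C

T = 99.82 °C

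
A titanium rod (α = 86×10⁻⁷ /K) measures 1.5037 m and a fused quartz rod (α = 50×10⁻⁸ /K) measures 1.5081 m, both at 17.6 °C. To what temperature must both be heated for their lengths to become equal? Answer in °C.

T = 378.9 °C

Equal length when α₁L₁ΔT − α₂L₂ΔT = L₂ − L₁ = 4.40×10⁻³ m
α₁L₁ = 1.293182×10⁻⁵, α₂L₂ = 7.5405×10⁻⁷ → Δ(αL) = 1.217777×10⁻⁵ m/K
ΔT = 4.40×10⁻³ / 1.217777×10⁻⁵ = 361.314 K, so T = 17.6 + 361.314 = 378.914 °C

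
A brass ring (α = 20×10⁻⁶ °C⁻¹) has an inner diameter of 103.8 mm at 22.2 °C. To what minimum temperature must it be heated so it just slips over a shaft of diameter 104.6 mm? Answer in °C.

Required Δd = 104.6 − 103.8 = 0.8 mm
Δd = αd₀ΔT ⇒ ΔT = Δd/(αd₀) = 0.8 / (20×10⁻⁶ × 103.8) = 385.36 K
T_min = 22.2 + 385.36 = 407.56 °C

T = 408 °C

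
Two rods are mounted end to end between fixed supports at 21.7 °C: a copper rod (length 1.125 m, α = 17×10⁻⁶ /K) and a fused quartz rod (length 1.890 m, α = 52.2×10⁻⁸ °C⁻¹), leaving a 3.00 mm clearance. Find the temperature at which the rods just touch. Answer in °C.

Gap closes when ΔL₁ + ΔL₂ = 3.00 mm = 3.00×10⁻³ m
(α₁L₁ + α₂L₂)ΔT = g
α₁L₁ + α₂L₂ = 17×10⁻⁶×1.125 + 52.2×10⁻⁸×1.890 = 2.011158×10⁻⁵ m/K
ΔT = 3.00×10⁻³ / 2.011158×10⁻⁵ = 149.17 K
T = 21.7 + 149.17 = 170.87 °C

T = 171 °C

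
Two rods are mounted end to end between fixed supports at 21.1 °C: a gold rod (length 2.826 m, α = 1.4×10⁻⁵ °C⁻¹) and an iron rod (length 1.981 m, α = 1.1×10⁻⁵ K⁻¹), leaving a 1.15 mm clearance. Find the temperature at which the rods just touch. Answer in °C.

T = 39.8 °C

Gap closes when ΔL₁ + ΔL₂ = 1.15 mm = 1.15×10⁻³ m
(α₁L₁ + α₂L₂)ΔT = g
α₁L₁ + α₂L₂ = 1.4×10⁻⁵×2.826 + 1.1×10⁻⁵×1.981 = 6.1355×10⁻⁵ m/K
ΔT = 1.15×10⁻³ / 6.1355×10⁻⁵ = 18.743 K
T = 21.1 + 18.743 = 39.843 °C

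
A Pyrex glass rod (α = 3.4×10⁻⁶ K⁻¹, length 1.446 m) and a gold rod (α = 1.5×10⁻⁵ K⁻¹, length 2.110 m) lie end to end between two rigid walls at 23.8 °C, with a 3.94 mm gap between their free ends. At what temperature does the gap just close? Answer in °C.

T = 132 °C

α₁L₁ = 4.9164×10⁻⁶ m/K, α₂L₂ = 3.165×10⁻⁵ m/K → total 3.65664×10⁻⁵ m/K
ΔT = g/(α₁L₁+α₂L₂) = 3.94×10⁻³ / 3.65664×10⁻⁵ = 107.75 K
T = 23.8 + 107.75 = 131.55 °C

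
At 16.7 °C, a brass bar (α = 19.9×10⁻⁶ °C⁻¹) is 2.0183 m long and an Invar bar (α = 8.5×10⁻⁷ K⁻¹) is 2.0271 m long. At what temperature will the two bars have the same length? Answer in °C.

L₁(1 + α₁ΔT) = L₂(1 + α₂ΔT) ⇒ ΔT = (L₂ − L₁)/(α₁L₁ − α₂L₂)
L₂ − L₁ = 2.0271 − 2.0183 = 8.80×10⁻³ m
α₁L₁ − α₂L₂ = 19.9×10⁻⁶×2.0183 − 8.5×10⁻⁷×2.0271 = 3.8441135×10⁻⁵ m/K
ΔT = 8.80×10⁻³ / 3.8441135×10⁻⁵ = 228.921 K
T = 16.7 + 228.921 = 245.621 °C

T = 245.6 °C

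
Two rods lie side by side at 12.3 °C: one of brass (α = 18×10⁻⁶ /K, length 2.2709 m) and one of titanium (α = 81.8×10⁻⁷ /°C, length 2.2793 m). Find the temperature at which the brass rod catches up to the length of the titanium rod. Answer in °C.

Equal length when α₁L₁ΔT − α₂L₂ΔT = L₂ − L₁ = 8.40×10⁻³ m
α₁L₁ = 4.08762×10⁻⁵, α₂L₂ = 1.8644674×10⁻⁵ → Δ(αL) = 2.2231526×10⁻⁵ m/K
ΔT = 8.40×10⁻³ / 2.2231526×10⁻⁵ = 377.842 K, so T = 12.3 + 377.842 = 390.142 °C

T = 390.1 °C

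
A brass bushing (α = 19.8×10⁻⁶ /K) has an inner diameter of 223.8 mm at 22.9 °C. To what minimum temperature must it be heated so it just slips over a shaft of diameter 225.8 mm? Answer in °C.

Required Δd = 225.8 − 223.8 = 2.0 mm
Δd = αd₀ΔT ⇒ ΔT = Δd/(αd₀) = 2.0 / (19.8×10⁻⁶ × 223.8) = 451.34 K
T_min = 22.9 + 451.34 = 474.24 °C

T = 474 °C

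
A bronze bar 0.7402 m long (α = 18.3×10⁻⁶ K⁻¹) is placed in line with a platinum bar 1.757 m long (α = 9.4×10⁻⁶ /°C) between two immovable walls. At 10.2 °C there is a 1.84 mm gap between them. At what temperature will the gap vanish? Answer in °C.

α₁L₁ = 1.354566×10⁻⁵ m/K, α₂L₂ = 1.65158×10⁻⁵ m/K → total 3.006146×10⁻⁵ m/K
ΔT = g/(α₁L₁+α₂L₂) = 1.84×10⁻³ / 3.006146×10⁻⁵ = 61.208 K
T = 10.2 + 61.208 = 71.408 °C

T = 71.4 °C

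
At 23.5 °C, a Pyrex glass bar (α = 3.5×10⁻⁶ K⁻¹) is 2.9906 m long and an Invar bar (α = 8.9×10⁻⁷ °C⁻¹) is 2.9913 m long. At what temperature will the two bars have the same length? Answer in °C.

L₁(1 + α₁ΔT) = L₂(1 + α₂ΔT) ⇒ ΔT = (L₂ − L₁)/(α₁L₁ − α₂L₂)
L₂ − L₁ = 2.9913 − 2.9906 = 7.00×10⁻⁴ m
α₁L₁ − α₂L₂ = 3.5×10⁻⁶×2.9906 − 8.9×10⁻⁷×2.9913 = 7.804843×10⁻⁶ m/K
ΔT = 7.00×10⁻⁴ / 7.804843×10⁻⁶ = 89.688 K
T = 23.5 + 89.688 = 113.188 °C

T = 113.2 °C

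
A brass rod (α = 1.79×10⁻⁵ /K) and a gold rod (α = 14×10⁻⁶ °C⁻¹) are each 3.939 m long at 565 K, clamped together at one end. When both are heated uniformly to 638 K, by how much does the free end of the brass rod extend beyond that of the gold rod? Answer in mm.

1.12 mm

ΔT = 73 K
brass: ΔL = 1.79×10⁻⁵ × 3.939 m × 73 = 5.1471×10⁻³ m = 5.1471 mm
gold: ΔL = 14×10⁻⁶ × 3.939 m × 73 = 4.0257×10⁻³ m = 4.0257 mm
difference = 5.1471 − 4.0257 = 1.1214 mm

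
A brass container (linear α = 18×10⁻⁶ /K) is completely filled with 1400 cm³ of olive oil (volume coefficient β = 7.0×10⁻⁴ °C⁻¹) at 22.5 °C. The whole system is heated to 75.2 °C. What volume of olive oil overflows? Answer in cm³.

The container also expands: β_container ≈ 3α = 5.4×10⁻⁵ /K
Net overflow = V₀(β_liq − 3α_cont)ΔT
β − 3α = 7.00×10⁻⁴ − 5.4×10⁻⁵ = 6.46×10⁻⁴ /K; ΔT = 52.7 K
ΔV = 1400 × 6.46×10⁻⁴ × 52.7 = 47.7 cm³

47.7 cm³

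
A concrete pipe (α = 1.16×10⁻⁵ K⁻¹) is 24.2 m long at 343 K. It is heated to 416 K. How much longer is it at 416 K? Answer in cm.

ΔL = 2.05 cm

|ΔT| = |416 − 343| = 73 K
ΔL = αL₀ΔT = (1.16×10⁻⁵)(24.2)(73) = 2.05×10⁻² m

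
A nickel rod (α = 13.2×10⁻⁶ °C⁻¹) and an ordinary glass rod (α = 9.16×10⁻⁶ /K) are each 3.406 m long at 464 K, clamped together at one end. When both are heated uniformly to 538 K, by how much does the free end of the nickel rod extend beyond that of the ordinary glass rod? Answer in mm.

ΔT = 74 K
nickel: ΔL = 13.2×10⁻⁶ × 3.406 m × 74 = 3.3270×10⁻³ m = 3.3270 mm
ordinary glass: ΔL = 9.16×10⁻⁶ × 3.406 m × 74 = 2.3087×10⁻³ m = 2.3087 mm
difference = 3.3270 − 2.3087 = 1.0183 mm

1.02 mm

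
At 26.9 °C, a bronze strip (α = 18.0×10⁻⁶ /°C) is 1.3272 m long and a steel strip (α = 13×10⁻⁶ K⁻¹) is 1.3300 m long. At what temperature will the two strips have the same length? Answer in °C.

T = 451.2 °C

Equal length when α₁L₁ΔT − α₂L₂ΔT = L₂ − L₁ = 2.80×10⁻³ m
α₁L₁ = 2.38896×10⁻⁵, α₂L₂ = 1.729×10⁻⁵ → Δ(αL) = 6.5996×10⁻⁶ m/K
ΔT = 2.80×10⁻³ / 6.5996×10⁻⁶ = 424.268 K, so T = 26.9 + 424.268 = 451.168 °C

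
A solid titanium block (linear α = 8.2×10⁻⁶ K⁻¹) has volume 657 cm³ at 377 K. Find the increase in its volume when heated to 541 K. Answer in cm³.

ΔV = 2.65 cm³

Isotropic solid: β ≈ 3α = 2.5×10⁻⁵ /K; ΔT = 164 K
ΔV = 3αV₀ΔT = 3(8.2×10⁻⁶)(657)(164) = 2.65 cm³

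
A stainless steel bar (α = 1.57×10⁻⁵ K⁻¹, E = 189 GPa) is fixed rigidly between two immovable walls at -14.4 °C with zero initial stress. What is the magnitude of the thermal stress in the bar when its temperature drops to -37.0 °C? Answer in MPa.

Fully constrained: the free strain ε = αΔT is blocked, so σ = Eε = EαΔT.
|ΔT| = 22.6 K
σ = 189×10⁹ × 1.57×10⁻⁵ × 22.6 = 6.71×10⁷ Pa

σ = 67.1 MPa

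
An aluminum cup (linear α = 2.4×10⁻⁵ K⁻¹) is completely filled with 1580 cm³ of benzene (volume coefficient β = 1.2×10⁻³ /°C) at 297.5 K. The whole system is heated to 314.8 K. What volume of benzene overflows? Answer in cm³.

30.8 cm³

The cup also expands: β_container ≈ 3α = 7.2×10⁻⁵ /K
Net overflow = V₀(β_liq − 3α_cont)ΔT
β − 3α = 1.20×10⁻³ − 7.2×10⁻⁵ = 1.128×10⁻³ /K; ΔT = 17.3 K
ΔV = 1580 × 1.128×10⁻³ × 17.3 = 30.8 cm³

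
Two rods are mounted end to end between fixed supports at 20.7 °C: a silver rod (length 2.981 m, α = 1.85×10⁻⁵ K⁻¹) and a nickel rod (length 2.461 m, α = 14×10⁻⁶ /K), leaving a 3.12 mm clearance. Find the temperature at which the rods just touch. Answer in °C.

T = 55.5 °C

α₁L₁ = 5.51485×10⁻⁵ m/K, α₂L₂ = 3.4454×10⁻⁵ m/K → total 8.96025×10⁻⁵ m/K
ΔT = g/(α₁L₁+α₂L₂) = 3.12×10⁻³ / 8.96025×10⁻⁵ = 34.820 K
T = 20.7 + 34.820 = 55.520 °C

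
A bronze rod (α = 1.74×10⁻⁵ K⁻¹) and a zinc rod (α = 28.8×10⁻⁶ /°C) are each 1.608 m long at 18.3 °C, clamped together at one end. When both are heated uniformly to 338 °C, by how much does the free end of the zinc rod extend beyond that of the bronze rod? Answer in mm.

5.86 mm

ΔT = 319.7 K
bronze: ΔL = 1.74×10⁻⁵ × 1.608 m × 319.7 = 8.9450×10⁻³ m = 8.9450 mm
zinc: ΔL = 28.8×10⁻⁶ × 1.608 m × 319.7 = 1.4805×10⁻² m = 14.805 mm
difference = 14.805 − 8.9450 = 5.860 mm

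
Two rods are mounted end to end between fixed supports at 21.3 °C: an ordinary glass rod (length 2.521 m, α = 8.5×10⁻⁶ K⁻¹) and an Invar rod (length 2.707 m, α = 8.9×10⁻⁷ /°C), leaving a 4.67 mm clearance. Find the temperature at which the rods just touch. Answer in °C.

α₁L₁ = 2.14285×10⁻⁵ m/K, α₂L₂ = 2.40923×10⁻⁶ m/K → total 2.383773×10⁻⁵ m/K
ΔT = g/(α₁L₁+α₂L₂) = 4.67×10⁻³ / 2.383773×10⁻⁵ = 195.91 K
T = 21.3 + 195.91 = 217.21 °C

T = 217 °C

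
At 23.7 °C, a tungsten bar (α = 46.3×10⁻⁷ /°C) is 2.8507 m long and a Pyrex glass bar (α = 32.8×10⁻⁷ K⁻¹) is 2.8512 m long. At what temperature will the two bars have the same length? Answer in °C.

Equal length when α₁L₁ΔT − α₂L₂ΔT = L₂ − L₁ = 5.00×10⁻⁴ m
α₁L₁ = 1.3198741×10⁻⁵, α₂L₂ = 9.351936×10⁻⁶ → Δ(αL) = 3.846805×10⁻⁶ m/K
ΔT = 5.00×10⁻⁴ / 3.846805×10⁻⁶ = 129.978 K, so T = 23.7 + 129.978 = 153.678 °C

T = 153.7 °C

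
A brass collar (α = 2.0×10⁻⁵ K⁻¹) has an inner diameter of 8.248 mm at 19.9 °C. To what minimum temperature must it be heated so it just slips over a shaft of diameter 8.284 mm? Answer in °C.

Required Δd = 8.284 − 8.248 = 0.036 mm
Δd = αd₀ΔT ⇒ ΔT = Δd/(αd₀) = 0.036 / (2.0×10⁻⁵ × 8.248) = 218.23 K
T_min = 19.9 + 218.23 = 238.13 °C

T = 238 °C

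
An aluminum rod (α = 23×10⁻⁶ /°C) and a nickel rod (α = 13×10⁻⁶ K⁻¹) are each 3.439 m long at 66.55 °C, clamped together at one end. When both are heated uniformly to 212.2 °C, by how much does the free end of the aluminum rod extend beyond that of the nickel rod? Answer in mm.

5.01 mm

ΔT = 145.65 K
aluminum: ΔL = 23×10⁻⁶ × 3.439 m × 145.65 = 1.1520×10⁻² m = 11.520 mm
nickel: ΔL = 13×10⁻⁶ × 3.439 m × 145.65 = 6.5116×10⁻³ m = 6.5116 mm
difference = 11.520 − 6.5116 = 5.0084 mm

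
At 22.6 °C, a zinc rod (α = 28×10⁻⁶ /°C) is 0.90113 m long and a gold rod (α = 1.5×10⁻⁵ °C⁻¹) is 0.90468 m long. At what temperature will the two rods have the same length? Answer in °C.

Equal length when α₁L₁ΔT − α₂L₂ΔT = L₂ − L₁ = 3.55×10⁻³ m
α₁L₁ = 2.523164×10⁻⁵, α₂L₂ = 1.35702×10⁻⁵ → Δ(αL) = 1.166144×10⁻⁵ m/K
ΔT = 3.55×10⁻³ / 1.166144×10⁻⁵ = 304.422 K, so T = 22.6 + 304.422 = 327.022 °C

T = 327.0 °C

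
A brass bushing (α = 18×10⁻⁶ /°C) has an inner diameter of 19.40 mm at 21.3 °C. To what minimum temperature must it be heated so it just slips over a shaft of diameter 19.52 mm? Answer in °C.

Required Δd = 19.52 − 19.40 = 0.12 mm
Δd = αd₀ΔT ⇒ ΔT = Δd/(αd₀) = 0.12 / (18×10⁻⁶ × 19.40) = 343.64 K
T_min = 21.3 + 343.64 = 364.94 °C

T = 365 °C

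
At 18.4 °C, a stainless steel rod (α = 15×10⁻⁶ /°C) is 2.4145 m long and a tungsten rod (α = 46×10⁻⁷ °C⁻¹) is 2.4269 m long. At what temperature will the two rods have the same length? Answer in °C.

T = 513.3 °C

L₁(1 + α₁ΔT) = L₂(1 + α₂ΔT) ⇒ ΔT = (L₂ − L₁)/(α₁L₁ − α₂L₂)
L₂ − L₁ = 2.4269 − 2.4145 = 1.24×10⁻² m
α₁L₁ − α₂L₂ = 15×10⁻⁶×2.4145 − 46×10⁻⁷×2.4269 = 2.505376×10⁻⁵ m/K
ΔT = 1.24×10⁻² / 2.505376×10⁻⁵ = 494.936 K
T = 18.4 + 494.936 = 513.336 °C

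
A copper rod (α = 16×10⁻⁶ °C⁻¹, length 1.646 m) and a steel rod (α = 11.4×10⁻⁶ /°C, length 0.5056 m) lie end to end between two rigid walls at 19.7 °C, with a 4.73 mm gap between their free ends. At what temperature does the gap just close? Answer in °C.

T = 167 °C

Gap closes when ΔL₁ + ΔL₂ = 4.73 mm = 4.73×10⁻³ m
(α₁L₁ + α₂L₂)ΔT = g
α₁L₁ + α₂L₂ = 16×10⁻⁶×1.646 + 11.4×10⁻⁶×0.5056 = 3.209984×10⁻⁵ m/K
ΔT = 4.73×10⁻³ / 3.209984×10⁻⁵ = 147.35 K
T = 19.7 + 147.35 = 167.05 °C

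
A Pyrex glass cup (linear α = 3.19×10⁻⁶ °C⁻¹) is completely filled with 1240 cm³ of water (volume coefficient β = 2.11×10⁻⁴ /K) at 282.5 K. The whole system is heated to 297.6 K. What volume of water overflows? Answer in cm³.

The cup also expands: β_container ≈ 3α = 9.57×10⁻⁶ /K
Net overflow = V₀(β_liq − 3α_cont)ΔT
β − 3α = 2.11×10⁻⁴ − 9.57×10⁻⁶ = 2.0143×10⁻⁴ /K; ΔT = 15.1 K
ΔV = 1240 × 2.0143×10⁻⁴ × 15.1 = 3.77 cm³

3.77 cm³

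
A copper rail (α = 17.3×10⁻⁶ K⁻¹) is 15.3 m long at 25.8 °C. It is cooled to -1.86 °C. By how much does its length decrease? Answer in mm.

|ΔT| = |-1.86 − 25.8| = 27.66 K
ΔL = αL₀ΔT = (17.3×10⁻⁶)(15.3)(27.66) = 7.32×10⁻³ m

ΔL = 7.32 mm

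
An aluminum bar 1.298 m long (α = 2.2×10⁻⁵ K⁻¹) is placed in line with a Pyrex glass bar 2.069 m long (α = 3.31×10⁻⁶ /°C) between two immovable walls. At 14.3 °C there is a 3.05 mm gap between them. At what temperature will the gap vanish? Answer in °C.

T = 100 °C

Gap closes when ΔL₁ + ΔL₂ = 3.05 mm = 3.05×10⁻³ m
(α₁L₁ + α₂L₂)ΔT = g
α₁L₁ + α₂L₂ = 2.2×10⁻⁵×1.298 + 3.31×10⁻⁶×2.069 = 3.540439×10⁻⁵ m/K
ΔT = 3.05×10⁻³ / 3.540439×10⁻⁵ = 86.15 K
T = 14.3 + 86.15 = 100.45 °C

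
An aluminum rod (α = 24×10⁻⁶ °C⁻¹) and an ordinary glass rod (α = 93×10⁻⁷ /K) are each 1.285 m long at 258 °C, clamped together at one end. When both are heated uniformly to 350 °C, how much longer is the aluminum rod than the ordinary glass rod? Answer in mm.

ΔT = 92 K
aluminum: ΔL = 24×10⁻⁶ × 1.285 m × 92 = 2.8373×10⁻³ m = 2.8373 mm
ordinary glass: ΔL = 93×10⁻⁷ × 1.285 m × 92 = 1.0994×10⁻³ m = 1.0994 mm
difference = 2.8373 − 1.0994 = 1.7379 mm

1.74 mm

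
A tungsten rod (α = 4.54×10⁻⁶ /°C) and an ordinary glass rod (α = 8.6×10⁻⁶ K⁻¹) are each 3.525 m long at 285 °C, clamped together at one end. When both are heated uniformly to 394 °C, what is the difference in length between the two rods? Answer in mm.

ΔT = 109 K
tungsten: ΔL = 4.54×10⁻⁶ × 3.525 m × 109 = 1.7444×10⁻³ m = 1.7444 mm
ordinary glass: ΔL = 8.6×10⁻⁶ × 3.525 m × 109 = 3.3043×10⁻³ m = 3.3043 mm
difference = 3.3043 − 1.7444 = 1.5599 mm

1.56 mm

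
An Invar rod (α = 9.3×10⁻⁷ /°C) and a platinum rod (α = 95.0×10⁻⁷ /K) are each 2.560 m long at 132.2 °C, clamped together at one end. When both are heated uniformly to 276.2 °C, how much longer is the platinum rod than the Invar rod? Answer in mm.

ΔT = 144.0 K
Invar: ΔL = 9.3×10⁻⁷ × 2.560 m × 144.0 = 3.4284×10⁻⁴ m = 0.34284 mm
platinum: ΔL = 95.0×10⁻⁷ × 2.560 m × 144.0 = 3.5021×10⁻³ m = 3.5021 mm
difference = 3.5021 − 0.34284 = 3.15926 mm

3.16 mm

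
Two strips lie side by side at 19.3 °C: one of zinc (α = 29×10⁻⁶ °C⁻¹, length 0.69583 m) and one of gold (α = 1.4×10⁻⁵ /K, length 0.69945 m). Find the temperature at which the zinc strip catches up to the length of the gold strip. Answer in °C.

T = 367.8 °C

L₁(1 + α₁ΔT) = L₂(1 + α₂ΔT) ⇒ ΔT = (L₂ − L₁)/(α₁L₁ − α₂L₂)
L₂ − L₁ = 0.69945 − 0.69583 = 3.62×10⁻³ m
α₁L₁ − α₂L₂ = 29×10⁻⁶×0.69583 − 1.4×10⁻⁵×0.69945 = 1.038677×10⁻⁵ m/K
ΔT = 3.62×10⁻³ / 1.038677×10⁻⁵ = 348.520 K
T = 19.3 + 348.520 = 367.820 °C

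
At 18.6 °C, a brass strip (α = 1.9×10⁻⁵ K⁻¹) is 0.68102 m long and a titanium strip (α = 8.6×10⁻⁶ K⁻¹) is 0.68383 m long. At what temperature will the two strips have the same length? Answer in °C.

T = 416.7 °C

L₁(1 + α₁ΔT) = L₂(1 + α₂ΔT) ⇒ ΔT = (L₂ − L₁)/(α₁L₁ − α₂L₂)
L₂ − L₁ = 0.68383 − 0.68102 = 2.81×10⁻³ m
α₁L₁ − α₂L₂ = 1.9×10⁻⁵×0.68102 − 8.6×10⁻⁶×0.68383 = 7.058442×10⁻⁶ m/K
ΔT = 2.81×10⁻³ / 7.058442×10⁻⁶ = 398.105 K
T = 18.6 + 398.105 = 416.705 °C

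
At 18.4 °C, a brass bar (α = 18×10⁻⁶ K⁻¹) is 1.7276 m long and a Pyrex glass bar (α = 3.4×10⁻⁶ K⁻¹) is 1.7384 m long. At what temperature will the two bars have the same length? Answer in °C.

T = 447.2 °C

L₁(1 + α₁ΔT) = L₂(1 + α₂ΔT) ⇒ ΔT = (L₂ − L₁)/(α₁L₁ − α₂L₂)
L₂ − L₁ = 1.7384 − 1.7276 = 1.08×10⁻² m
α₁L₁ − α₂L₂ = 18×10⁻⁶×1.7276 − 3.4×10⁻⁶×1.7384 = 2.518624×10⁻⁵ m/K
ΔT = 1.08×10⁻² / 2.518624×10⁻⁵ = 428.806 K
T = 18.4 + 428.806 = 447.206 °C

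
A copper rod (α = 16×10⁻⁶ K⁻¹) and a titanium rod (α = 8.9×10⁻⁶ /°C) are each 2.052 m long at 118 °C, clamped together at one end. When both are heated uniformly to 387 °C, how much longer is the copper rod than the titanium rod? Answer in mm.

ΔT = 269 K
copper: ΔL = 16×10⁻⁶ × 2.052 m × 269 = 8.8318×10⁻³ m = 8.8318 mm
titanium: ΔL = 8.9×10⁻⁶ × 2.052 m × 269 = 4.9127×10⁻³ m = 4.9127 mm
difference = 8.8318 − 4.9127 = 3.9191 mm

3.92 mm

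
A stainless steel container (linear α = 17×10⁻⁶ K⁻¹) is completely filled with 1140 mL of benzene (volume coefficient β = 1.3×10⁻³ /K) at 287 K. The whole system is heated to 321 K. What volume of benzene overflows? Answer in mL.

48.4 mL

The container also expands: β_container ≈ 3α = 5.1×10⁻⁵ /K
Net overflow = V₀(β_liq − 3α_cont)ΔT
β − 3α = 1.30×10⁻³ − 5.1×10⁻⁵ = 1.249×10⁻³ /K; ΔT = 34 K
ΔV = 1140 × 1.249×10⁻³ × 34 = 48.4 mL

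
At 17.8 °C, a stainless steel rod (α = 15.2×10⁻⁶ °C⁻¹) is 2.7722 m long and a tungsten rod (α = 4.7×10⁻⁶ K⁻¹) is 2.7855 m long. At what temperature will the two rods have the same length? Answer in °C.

L₁(1 + α₁ΔT) = L₂(1 + α₂ΔT) ⇒ ΔT = (L₂ − L₁)/(α₁L₁ − α₂L₂)
L₂ − L₁ = 2.7855 − 2.7722 = 1.33×10⁻² m
α₁L₁ − α₂L₂ = 15.2×10⁻⁶×2.7722 − 4.7×10⁻⁶×2.7855 = 2.904559×10⁻⁵ m/K
ΔT = 1.33×10⁻² / 2.904559×10⁻⁵ = 457.901 K
T = 17.8 + 457.901 = 475.701 °C

T = 475.7 °C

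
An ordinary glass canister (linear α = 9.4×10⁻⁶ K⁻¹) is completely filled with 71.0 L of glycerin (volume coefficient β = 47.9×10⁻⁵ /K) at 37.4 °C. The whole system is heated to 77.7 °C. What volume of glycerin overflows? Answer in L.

The canister also expands: β_container ≈ 3α = 2.82×10⁻⁵ /K
Net overflow = V₀(β_liq − 3α_cont)ΔT
β − 3α = 4.79×10⁻⁴ − 2.82×10⁻⁵ = 4.508×10⁻⁴ /K; ΔT = 40.3 K
ΔV = 71.0 × 4.508×10⁻⁴ × 40.3 = 1.29 L

1.29 L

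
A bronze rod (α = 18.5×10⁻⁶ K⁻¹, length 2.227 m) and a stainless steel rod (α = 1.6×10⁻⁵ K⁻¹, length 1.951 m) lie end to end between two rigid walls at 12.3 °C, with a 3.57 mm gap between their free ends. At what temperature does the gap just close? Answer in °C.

Gap closes when ΔL₁ + ΔL₂ = 3.57 mm = 3.57×10⁻³ m
(α₁L₁ + α₂L₂)ΔT = g
α₁L₁ + α₂L₂ = 18.5×10⁻⁶×2.227 + 1.6×10⁻⁵×1.951 = 7.24155×10⁻⁵ m/K
ΔT = 3.57×10⁻³ / 7.24155×10⁻⁵ = 49.299 K
T = 12.3 + 49.299 = 61.599 °C

T = 61.6 °C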